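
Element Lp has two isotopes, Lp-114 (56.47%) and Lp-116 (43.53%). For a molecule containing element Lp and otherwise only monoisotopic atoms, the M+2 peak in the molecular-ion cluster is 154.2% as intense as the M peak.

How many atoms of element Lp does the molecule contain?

2

The M+2/M ratio from n Lp atoms is n · q/p = n · 0.4353/0.5647.
n = 1.542 × 0.5647/0.4353 = 2.00 ≈ 2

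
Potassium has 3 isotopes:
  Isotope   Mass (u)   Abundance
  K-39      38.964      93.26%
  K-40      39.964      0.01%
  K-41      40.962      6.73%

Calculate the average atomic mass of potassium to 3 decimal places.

Weight each isotope mass by its fractional abundance: 0.9326 × 38.964 + 0.0001 × 39.964 + 0.0673 × 40.962
= 36.3378 + 0.0040 + 2.7567 = 39.0985 u

39.099 u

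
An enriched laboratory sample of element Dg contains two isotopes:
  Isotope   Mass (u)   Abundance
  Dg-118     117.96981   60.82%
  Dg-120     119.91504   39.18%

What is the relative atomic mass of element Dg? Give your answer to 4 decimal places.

Average mass = Σ (abundance × isotope mass) = 0.6082 × 117.96981 + 0.3918 × 119.91504
= 71.749238 + 46.982713 = 118.731951 u

118.7320 u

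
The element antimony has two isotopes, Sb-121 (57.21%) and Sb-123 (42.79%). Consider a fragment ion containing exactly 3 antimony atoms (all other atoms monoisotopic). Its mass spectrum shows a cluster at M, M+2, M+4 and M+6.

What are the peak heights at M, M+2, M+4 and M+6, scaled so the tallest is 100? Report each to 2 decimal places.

Expanding (0.5721 + 0.4279)^3:
P(M) = 0.5721^3 = 0.187247
P(M+2) = 3 × 0.5721^2 × 0.4279^1 = 0.420153
P(M+4) = 3 × 0.5721^1 × 0.4279^2 = 0.314252
P(M+6) = 0.4279^3 = 0.078348
The M+2 peak is largest (0.420153); scaling to 100 gives 44.57 : 100.00 : 74.79 : 18.65.

44.57 : 100.00 : 74.79 : 18.65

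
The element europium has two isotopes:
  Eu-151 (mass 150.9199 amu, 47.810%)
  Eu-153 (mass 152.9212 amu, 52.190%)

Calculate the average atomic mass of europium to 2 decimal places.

151.96 amu

Weight each isotope mass by its fractional abundance: 0.47810 × 150.9199 + 0.52190 × 152.9212
= 72.15480 + 79.80957 = 151.96437 amu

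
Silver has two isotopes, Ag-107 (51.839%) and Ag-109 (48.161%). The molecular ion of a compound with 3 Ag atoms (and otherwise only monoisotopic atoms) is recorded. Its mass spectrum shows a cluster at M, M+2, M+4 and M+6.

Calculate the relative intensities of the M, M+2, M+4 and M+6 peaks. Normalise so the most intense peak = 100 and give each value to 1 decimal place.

35.9 : 100.0 : 92.9 : 28.8

Expanding (0.51839 + 0.48161)^3:
P(M) = 0.51839^3 = 0.139306
P(M+2) = 3 × 0.51839^2 × 0.48161^1 = 0.388267
P(M+4) = 3 × 0.51839^1 × 0.48161^2 = 0.360719
P(M+6) = 0.48161^3 = 0.111709
The M+2 peak is largest (0.388267); scaling to 100 gives 35.9 : 100.0 : 92.9 : 28.8.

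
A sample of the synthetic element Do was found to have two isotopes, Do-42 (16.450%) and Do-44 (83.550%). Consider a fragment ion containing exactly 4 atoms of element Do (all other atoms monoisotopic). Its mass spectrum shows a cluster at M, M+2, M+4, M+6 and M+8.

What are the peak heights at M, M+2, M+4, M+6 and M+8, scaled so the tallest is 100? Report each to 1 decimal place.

0.2 : 3.1 : 23.3 : 78.8 : 100.0

Each Do atom is independently Do-42 (p = 0.16450) or Do-44 (q = 0.83550); the cluster is the binomial expansion (p + q)^4.
P(M) = 0.16450^4 = 0.000732
P(M+2) = 4 × 0.16450^3 × 0.83550^1 = 0.014877
P(M+4) = 6 × 0.16450^2 × 0.83550^2 = 0.113338
P(M+6) = 4 × 0.16450^1 × 0.83550^3 = 0.383765
P(M+8) = 0.83550^4 = 0.487288
The M+8 peak is largest (0.487288); scaling to 100 gives 0.2 : 3.1 : 23.3 : 78.8 : 100.0.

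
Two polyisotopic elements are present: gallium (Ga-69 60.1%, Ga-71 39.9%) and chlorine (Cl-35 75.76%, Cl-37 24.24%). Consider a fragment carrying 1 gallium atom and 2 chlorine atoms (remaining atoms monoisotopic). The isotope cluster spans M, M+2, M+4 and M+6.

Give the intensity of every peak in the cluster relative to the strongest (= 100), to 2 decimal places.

76.70 : 100.00 : 40.44 : 5.21

Gallium pattern (n=1): 0.6010 : 0.3990
Chlorine pattern (n=2): 0.57395776 : 0.36728448 : 0.05875776
Convolve the two distributions (both contribute in 2-u steps):
  M: 0.6010×0.57395776 = 0.344949
  M+2: 0.6010×0.36728448 + 0.3990×0.57395776 = 0.449747
  M+4: 0.6010×0.05875776 + 0.3990×0.36728448 = 0.181860
  M+6: 0.3990×0.05875776 = 0.023444
Scale to base peak (0.449747) = 100: 76.70 : 100.00 : 40.44 : 5.21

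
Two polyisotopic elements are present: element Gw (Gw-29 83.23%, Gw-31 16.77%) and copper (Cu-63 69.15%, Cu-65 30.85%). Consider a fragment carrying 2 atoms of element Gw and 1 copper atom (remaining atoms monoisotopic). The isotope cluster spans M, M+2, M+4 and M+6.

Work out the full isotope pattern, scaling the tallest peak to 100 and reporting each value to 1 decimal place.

Element Gw pattern (n=2): 0.69272329 : 0.27915342 : 0.02812329
Copper pattern (n=1): 0.6915 : 0.3085
Convolve the two distributions (both contribute in 2-u steps):
  M: 0.69272329×0.6915 = 0.479018
  M+2: 0.69272329×0.3085 + 0.27915342×0.6915 = 0.406740
  M+4: 0.27915342×0.3085 + 0.02812329×0.6915 = 0.105566
  M+6: 0.02812329×0.3085 = 0.008676
Scale to base peak (0.479018) = 100: 100.0 : 84.9 : 22.0 : 1.8

100.0 : 84.9 : 22.0 : 1.8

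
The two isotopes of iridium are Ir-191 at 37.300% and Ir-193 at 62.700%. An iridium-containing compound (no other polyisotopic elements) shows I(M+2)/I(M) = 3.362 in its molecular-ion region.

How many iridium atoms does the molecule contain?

2

With n Ir atoms, P(M+2)/P(M) = C(n,1)·p^(n−1)q / p^n = n·q/p = n · 0.62700/0.37300.
n = 3.362 × 0.37300/0.62700 = 2.00 ≈ 2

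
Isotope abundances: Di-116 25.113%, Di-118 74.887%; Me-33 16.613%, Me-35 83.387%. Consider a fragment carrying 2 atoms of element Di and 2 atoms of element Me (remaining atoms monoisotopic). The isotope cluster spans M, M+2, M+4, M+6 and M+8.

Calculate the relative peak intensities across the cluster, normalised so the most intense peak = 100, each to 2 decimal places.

Element Di pattern (n=2): 0.06306628 : 0.37612745 : 0.56080628
Element Me pattern (n=2): 0.02759918 : 0.27706165 : 0.69533918
Convolve the two distributions (both contribute in 2-u steps):
  M: 0.06306628×0.02759918 = 0.001741
  M+2: 0.06306628×0.27706165 + 0.37612745×0.02759918 = 0.027854
  M+4: 0.06306628×0.69533918 + 0.37612745×0.27706165 + 0.56080628×0.02759918 = 0.163541
  M+6: 0.37612745×0.69533918 + 0.56080628×0.27706165 = 0.416914
  M+8: 0.56080628×0.69533918 = 0.389951
Scale to base peak (0.416914) = 100: 0.42 : 6.68 : 39.23 : 100.00 : 93.53

0.42 : 6.68 : 39.23 : 100.00 : 93.53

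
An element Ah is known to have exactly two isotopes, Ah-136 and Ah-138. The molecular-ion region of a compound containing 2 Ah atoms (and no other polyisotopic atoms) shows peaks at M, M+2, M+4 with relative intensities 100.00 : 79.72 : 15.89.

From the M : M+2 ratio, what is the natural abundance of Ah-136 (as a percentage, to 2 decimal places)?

Write p for the Ah-136 fraction. I(M+2)/I(M) = [C(2,1)·p^1·(1−p)] / p^2 = 2·(1−p)/p = 79.72/100.00 = 0.7972
(1−p)/p = 0.7972/2 = 0.3986  ⇒  p = 1/(1 + 0.3986) = 0.7150
Ah-136: 71.50%, Ah-138: 28.50%.

71.50%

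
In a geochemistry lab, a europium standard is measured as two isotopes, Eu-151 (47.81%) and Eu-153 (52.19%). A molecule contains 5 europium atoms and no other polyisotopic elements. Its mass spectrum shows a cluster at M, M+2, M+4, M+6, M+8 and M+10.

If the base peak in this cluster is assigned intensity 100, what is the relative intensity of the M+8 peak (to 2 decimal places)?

54.58

(0.4781 + 0.5219)^5 gives M 0.0250, M+2 0.1363, M+4 0.2977, M+6 0.3249, M+8 0.1774, M+10 0.0387; the largest is M+6.
P(M+6) = C(5,3) × 0.4781^2 × 0.5219^3 = 10 × 0.22857961 × 0.14215492 = 0.324937 (base)
P(M+8) = C(5,4) × 0.4781^1 × 0.5219^4 = 5 × 0.4781 × 0.07419065 = 0.177353
Relative intensity = 0.177353 / 0.324937 × 100 = 54.58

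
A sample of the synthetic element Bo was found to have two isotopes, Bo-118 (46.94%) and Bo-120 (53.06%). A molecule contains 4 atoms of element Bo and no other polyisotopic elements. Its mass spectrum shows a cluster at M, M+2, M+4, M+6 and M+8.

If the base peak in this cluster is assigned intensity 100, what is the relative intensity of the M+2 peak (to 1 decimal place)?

Term probabilities: M 0.0485, M+2 0.2195, M+4 0.3722, M+6 0.2805, M+8 0.0793. Base peak = M+4.
P(M+4) = C(4,2) × 0.4694^2 × 0.5306^2 = 6 × 0.22033636 × 0.28153636 = 0.372196 (base)
P(M+2) = C(4,1) × 0.4694^3 × 0.5306^1 = 4 × 0.10342589 × 0.5306 = 0.219511
Relative intensity = 0.219511 / 0.372196 × 100 = 59.0

59.0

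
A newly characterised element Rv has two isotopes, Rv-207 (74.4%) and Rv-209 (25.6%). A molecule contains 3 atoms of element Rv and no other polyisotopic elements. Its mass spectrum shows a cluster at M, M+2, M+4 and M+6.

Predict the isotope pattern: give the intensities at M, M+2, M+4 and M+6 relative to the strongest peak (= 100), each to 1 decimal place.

The 3 Rv atoms are independent, so intensities follow the terms of (0.744 + 0.256)^3.
P(M) = 0.744^3 = 0.411831
P(M+2) = 3 × 0.744^2 × 0.256^1 = 0.425116
P(M+4) = 3 × 0.744^1 × 0.256^2 = 0.146276
P(M+6) = 0.256^3 = 0.016777
The M+2 peak is largest (0.425116); scaling to 100 gives 96.9 : 100.0 : 34.4 : 3.9.

96.9 : 100.0 : 34.4 : 3.9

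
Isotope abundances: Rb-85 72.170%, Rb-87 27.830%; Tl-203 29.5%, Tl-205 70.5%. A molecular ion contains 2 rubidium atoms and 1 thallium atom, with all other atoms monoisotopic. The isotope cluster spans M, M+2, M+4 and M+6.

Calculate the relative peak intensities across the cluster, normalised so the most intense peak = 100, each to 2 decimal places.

31.63 : 100.00 : 63.01 : 11.24

Rubidium pattern (n=2): 0.52085089 : 0.40169822 : 0.07745089
Thallium pattern (n=1): 0.2950 : 0.7050
Convolve the two distributions (both contribute in 2-u steps):
  M: 0.52085089×0.2950 = 0.153651
  M+2: 0.52085089×0.7050 + 0.40169822×0.2950 = 0.485701
  M+4: 0.40169822×0.7050 + 0.07745089×0.2950 = 0.306045
  M+6: 0.07745089×0.7050 = 0.054603
Scale to base peak (0.485701) = 100: 31.63 : 100.00 : 63.01 : 11.24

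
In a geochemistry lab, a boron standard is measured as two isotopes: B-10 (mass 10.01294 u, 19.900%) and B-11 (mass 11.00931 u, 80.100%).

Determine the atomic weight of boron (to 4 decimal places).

Ar = Σ fᵢ·mᵢ = 0.19900 × 10.01294 + 0.80100 × 11.00931
= 1.992575 + 8.818457 = 10.811032 u

10.8110 u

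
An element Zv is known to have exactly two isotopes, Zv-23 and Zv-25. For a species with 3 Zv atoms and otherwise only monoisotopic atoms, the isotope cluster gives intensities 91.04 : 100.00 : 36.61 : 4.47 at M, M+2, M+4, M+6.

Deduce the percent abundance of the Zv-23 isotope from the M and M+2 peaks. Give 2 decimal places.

73.20%

Write p for the Zv-23 fraction. I(M+2)/I(M) = [C(3,1)·p^2·(1−p)] / p^3 = 3·(1−p)/p = 100.00/91.04 = 1.0984
(1−p)/p = 1.0984/3 = 0.3661  ⇒  p = 1/(1 + 0.3661) = 0.7320
Zv-23: 73.20%, Zv-25: 26.80%.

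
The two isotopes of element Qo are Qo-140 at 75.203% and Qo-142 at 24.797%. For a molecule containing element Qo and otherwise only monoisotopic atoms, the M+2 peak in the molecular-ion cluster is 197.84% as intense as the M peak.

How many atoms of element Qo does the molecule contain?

With n Qo atoms, P(M+2)/P(M) = C(n,1)·p^(n−1)q / p^n = n·q/p = n · 0.24797/0.75203.
n = 1.9784 × 0.75203/0.24797 = 6.00 ≈ 6

6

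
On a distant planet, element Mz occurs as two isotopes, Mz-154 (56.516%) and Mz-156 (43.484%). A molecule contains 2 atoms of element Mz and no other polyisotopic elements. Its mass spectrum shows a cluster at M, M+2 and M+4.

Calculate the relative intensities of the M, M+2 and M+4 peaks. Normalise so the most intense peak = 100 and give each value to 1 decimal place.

Each Mz atom is independently Mz-154 (p = 0.56516) or Mz-156 (q = 0.43484); the cluster is the binomial expansion (p + q)^2.
P(M) = 0.56516^2 = 0.319406
P(M+2) = 2 × 0.56516^1 × 0.43484^1 = 0.491508
P(M+4) = 0.43484^2 = 0.189086
The M+2 peak is largest (0.491508); scaling to 100 gives 65.0 : 100.0 : 38.5.

65.0 : 100.0 : 38.5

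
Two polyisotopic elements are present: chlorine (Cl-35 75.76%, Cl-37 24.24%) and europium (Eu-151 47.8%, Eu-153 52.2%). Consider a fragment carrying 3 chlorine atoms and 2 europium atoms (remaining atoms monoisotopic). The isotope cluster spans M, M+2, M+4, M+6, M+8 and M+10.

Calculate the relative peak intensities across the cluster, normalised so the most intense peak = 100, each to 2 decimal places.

27.81 : 87.43 : 100.00 : 51.40 : 12.17 : 1.09

Chlorine pattern (n=3): 0.4348304 : 0.41738208 : 0.13354464 : 0.01424288
Europium pattern (n=2): 0.228484 : 0.499032 : 0.272484
Convolve the two distributions (both contribute in 2-u steps):
  M: 0.4348304×0.228484 = 0.099352
  M+2: 0.4348304×0.499032 + 0.41738208×0.228484 = 0.312359
  M+4: 0.4348304×0.272484 + 0.41738208×0.499032 + 0.13354464×0.228484 = 0.357284
  M+6: 0.41738208×0.272484 + 0.13354464×0.499032 + 0.01424288×0.228484 = 0.183627
  M+8: 0.13354464×0.272484 + 0.01424288×0.499032 = 0.043496
  M+10: 0.01424288×0.272484 = 0.003881
Scale to base peak (0.357284) = 100: 27.81 : 87.43 : 100.00 : 51.40 : 12.17 : 1.09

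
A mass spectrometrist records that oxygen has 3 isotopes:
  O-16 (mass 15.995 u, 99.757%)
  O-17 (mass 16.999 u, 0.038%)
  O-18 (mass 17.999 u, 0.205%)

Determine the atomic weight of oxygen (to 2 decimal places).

16.00 u

The abundance-weighted mean is 0.99757 × 15.995 + 0.00038 × 16.999 + 0.00205 × 17.999
= 15.9561 + 0.0065 + 0.0369 = 15.9995 u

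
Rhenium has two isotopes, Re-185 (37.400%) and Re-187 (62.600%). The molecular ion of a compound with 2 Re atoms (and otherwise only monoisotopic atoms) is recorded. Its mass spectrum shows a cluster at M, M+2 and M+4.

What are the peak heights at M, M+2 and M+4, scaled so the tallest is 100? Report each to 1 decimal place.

Each Re atom is independently Re-185 (p = 0.37400) or Re-187 (q = 0.62600); the cluster is the binomial expansion (p + q)^2.
P(M) = 0.37400^2 = 0.139876
P(M+2) = 2 × 0.37400^1 × 0.62600^1 = 0.468248
P(M+4) = 0.62600^2 = 0.391876
The M+2 peak is largest (0.468248); scaling to 100 gives 29.9 : 100.0 : 83.7.

29.9 : 100.0 : 83.7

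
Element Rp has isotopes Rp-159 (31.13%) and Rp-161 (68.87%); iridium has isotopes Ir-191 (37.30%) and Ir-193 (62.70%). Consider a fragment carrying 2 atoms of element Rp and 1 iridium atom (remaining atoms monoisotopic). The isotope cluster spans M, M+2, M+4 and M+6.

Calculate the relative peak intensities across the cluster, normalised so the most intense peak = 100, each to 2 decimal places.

8.11 : 49.51 : 100.00 : 66.71

Element Rp pattern (n=2): 0.09690769 : 0.42878462 : 0.47430769
Iridium pattern (n=1): 0.3730 : 0.6270
Convolve the two distributions (both contribute in 2-u steps):
  M: 0.09690769×0.3730 = 0.036147
  M+2: 0.09690769×0.6270 + 0.42878462×0.3730 = 0.220698
  M+4: 0.42878462×0.6270 + 0.47430769×0.3730 = 0.445765
  M+6: 0.47430769×0.6270 = 0.297391
Scale to base peak (0.445765) = 100: 8.11 : 49.51 : 100.00 : 66.71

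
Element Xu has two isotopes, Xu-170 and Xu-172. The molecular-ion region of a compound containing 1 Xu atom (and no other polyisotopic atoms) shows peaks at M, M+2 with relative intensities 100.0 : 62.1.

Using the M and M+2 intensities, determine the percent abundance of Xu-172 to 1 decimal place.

If p is the fraction of Xu that is Xu-170, then I(M+2)/I(M) = [C(1,1)·p^0·(1−p)] / p^1 = 1·(1−p)/p = 62.1/100.0 = 0.6210
(1−p)/p = 0.6210/1 = 0.6210  ⇒  p = 1/(1 + 0.6210) = 0.6169
Xu-170: 61.7%, Xu-172: 38.3%.

38.3%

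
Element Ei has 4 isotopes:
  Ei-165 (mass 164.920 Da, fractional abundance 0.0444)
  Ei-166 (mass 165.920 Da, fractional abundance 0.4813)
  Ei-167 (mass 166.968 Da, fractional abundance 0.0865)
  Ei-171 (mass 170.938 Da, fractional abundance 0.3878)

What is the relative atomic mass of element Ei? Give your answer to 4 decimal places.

Weight each isotope mass by its fractional abundance: 0.0444 × 164.920 + 0.4813 × 165.920 + 0.0865 × 166.968 + 0.3878 × 170.938
= 7.32245 + 79.85730 + 14.44273 + 66.28976 = 167.91224 Da

167.9122 Da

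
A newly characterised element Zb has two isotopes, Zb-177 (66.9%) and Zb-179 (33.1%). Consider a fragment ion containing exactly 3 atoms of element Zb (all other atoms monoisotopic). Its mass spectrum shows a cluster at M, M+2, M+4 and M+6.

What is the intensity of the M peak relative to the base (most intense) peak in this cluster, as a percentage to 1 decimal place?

(0.669 + 0.331)^3 gives M 0.2994, M+2 0.4444, M+4 0.2199, M+6 0.0363; the largest is M+2.
P(M+2) = C(3,1) × 0.669^2 × 0.331^1 = 3 × 0.447561 × 0.3310 = 0.444428 (base)
P(M) = C(3,0) × 0.669^3 × 0.331^0 = 1 × 0.29941831 × 1.0000 = 0.299418
Relative intensity = 0.299418 / 0.444428 × 100 = 67.4

67.4%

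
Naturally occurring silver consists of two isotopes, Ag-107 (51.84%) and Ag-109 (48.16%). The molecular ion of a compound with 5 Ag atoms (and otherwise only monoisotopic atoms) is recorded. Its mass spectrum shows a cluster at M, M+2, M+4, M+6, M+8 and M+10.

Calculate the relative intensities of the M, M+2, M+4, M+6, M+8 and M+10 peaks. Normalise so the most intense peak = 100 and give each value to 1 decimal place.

11.6 : 53.8 : 100.0 : 92.9 : 43.2 : 8.0

Expanding (0.5184 + 0.4816)^5:
P(M) = 0.5184^5 = 0.037439
P(M+2) = 5 × 0.5184^4 × 0.4816^1 = 0.173907
P(M+4) = 10 × 0.5184^3 × 0.4816^2 = 0.323123
P(M+6) = 10 × 0.5184^2 × 0.4816^3 = 0.300185
P(M+8) = 5 × 0.5184^1 × 0.4816^4 = 0.139438
P(M+10) = 0.4816^5 = 0.025908
The M+4 peak is largest (0.323123); scaling to 100 gives 11.6 : 53.8 : 100.0 : 92.9 : 43.2 : 8.0.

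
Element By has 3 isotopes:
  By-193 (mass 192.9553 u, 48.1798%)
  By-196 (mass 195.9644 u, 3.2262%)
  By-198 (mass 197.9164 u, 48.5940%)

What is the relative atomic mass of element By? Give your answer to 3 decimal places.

195.463 u

Ar = Σ fᵢ·mᵢ = 0.481798 × 192.9553 + 0.032262 × 195.9644 + 0.485940 × 197.9164
= 92.96548 + 6.32220 + 96.17550 = 195.46318 u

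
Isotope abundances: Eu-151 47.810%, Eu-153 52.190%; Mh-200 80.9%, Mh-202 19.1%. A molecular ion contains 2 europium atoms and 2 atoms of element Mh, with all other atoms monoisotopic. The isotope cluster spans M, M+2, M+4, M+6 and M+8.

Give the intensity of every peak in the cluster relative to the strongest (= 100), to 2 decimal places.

Europium pattern (n=2): 0.22857961 : 0.49904078 : 0.27237961
Element Mh pattern (n=2): 0.654481 : 0.309038 : 0.036481
Convolve the two distributions (both contribute in 2-u steps):
  M: 0.22857961×0.654481 = 0.149601
  M+2: 0.22857961×0.309038 + 0.49904078×0.654481 = 0.397252
  M+4: 0.22857961×0.036481 + 0.49904078×0.309038 + 0.27237961×0.654481 = 0.340829
  M+6: 0.49904078×0.036481 + 0.27237961×0.309038 = 0.102381
  M+8: 0.27237961×0.036481 = 0.009937
Scale to base peak (0.397252) = 100: 37.66 : 100.00 : 85.80 : 25.77 : 2.50

37.66 : 100.00 : 85.80 : 25.77 : 2.50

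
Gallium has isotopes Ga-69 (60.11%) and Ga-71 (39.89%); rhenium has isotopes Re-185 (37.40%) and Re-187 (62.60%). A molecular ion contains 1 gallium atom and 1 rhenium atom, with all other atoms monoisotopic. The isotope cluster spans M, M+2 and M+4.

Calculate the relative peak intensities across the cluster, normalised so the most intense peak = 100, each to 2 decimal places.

42.78 : 100.00 : 47.52

Gallium pattern (n=1): 0.6011 : 0.3989
Rhenium pattern (n=1): 0.3740 : 0.6260
Convolve the two distributions (both contribute in 2-u steps):
  M: 0.6011×0.3740 = 0.224811
  M+2: 0.6011×0.6260 + 0.3989×0.3740 = 0.525477
  M+4: 0.3989×0.6260 = 0.249711
Scale to base peak (0.525477) = 100: 42.78 : 100.00 : 47.52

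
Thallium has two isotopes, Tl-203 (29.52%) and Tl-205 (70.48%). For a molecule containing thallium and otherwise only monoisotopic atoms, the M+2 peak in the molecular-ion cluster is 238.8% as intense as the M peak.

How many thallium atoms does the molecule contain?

The M+2/M ratio from n Tl atoms is n · q/p = n · 0.7048/0.2952.
n = 2.388 × 0.2952/0.7048 = 1.00 ≈ 1

1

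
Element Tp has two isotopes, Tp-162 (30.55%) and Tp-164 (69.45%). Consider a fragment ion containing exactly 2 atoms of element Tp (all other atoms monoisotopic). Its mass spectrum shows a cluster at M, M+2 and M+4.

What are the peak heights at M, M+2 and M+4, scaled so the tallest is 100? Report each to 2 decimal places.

The 2 Tp atoms are independent, so intensities follow the terms of (0.3055 + 0.6945)^2.
P(M) = 0.3055^2 = 0.093330
P(M+2) = 2 × 0.3055^1 × 0.6945^1 = 0.424339
P(M+4) = 0.6945^2 = 0.482330
The M+4 peak is largest (0.482330); scaling to 100 gives 19.35 : 87.98 : 100.00.

19.35 : 87.98 : 100.00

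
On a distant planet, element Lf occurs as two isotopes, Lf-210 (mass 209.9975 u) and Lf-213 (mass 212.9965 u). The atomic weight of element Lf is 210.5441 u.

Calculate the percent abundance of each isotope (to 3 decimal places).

Writing the weighted mean with unknown fraction x of Lf-210:
209.9975·x + 212.9965·(1 − x) = 210.5441
(209.9975 − 212.9965)·x = 210.5441 − 212.9965
x = -2.4524 / -2.9990 = 0.81774 → 81.774% Lf-210, 18.226% Lf-213.

Lf-210: 81.774%, Lf-213: 18.226%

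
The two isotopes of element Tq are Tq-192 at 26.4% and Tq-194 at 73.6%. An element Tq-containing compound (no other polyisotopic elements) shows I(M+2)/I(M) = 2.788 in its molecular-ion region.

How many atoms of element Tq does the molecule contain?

1

For n independent Tq atoms, I(M+2)/I(M) = n · (abundance Tq-194) / (abundance Tq-192) = n · 0.736/0.264.
n = 2.788 × 0.264/0.736 = 1.00 ≈ 1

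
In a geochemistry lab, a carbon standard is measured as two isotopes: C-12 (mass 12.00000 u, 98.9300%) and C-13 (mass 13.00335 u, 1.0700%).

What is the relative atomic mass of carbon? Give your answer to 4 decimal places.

Weight each isotope mass by its fractional abundance: 0.989300 × 12.00000 + 0.010700 × 13.00335
= 11.871600 + 0.139136 = 12.010736 u

12.0107 u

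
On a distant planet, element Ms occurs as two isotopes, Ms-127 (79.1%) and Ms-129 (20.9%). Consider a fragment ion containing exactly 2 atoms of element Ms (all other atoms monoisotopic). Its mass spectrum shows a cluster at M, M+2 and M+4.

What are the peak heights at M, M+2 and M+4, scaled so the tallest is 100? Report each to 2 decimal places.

100.00 : 52.84 : 6.98

Expanding (0.791 + 0.209)^2:
P(M) = 0.791^2 = 0.625681
P(M+2) = 2 × 0.791^1 × 0.209^1 = 0.330638
P(M+4) = 0.209^2 = 0.043681
The M peak is largest (0.625681); scaling to 100 gives 100.00 : 52.84 : 6.98.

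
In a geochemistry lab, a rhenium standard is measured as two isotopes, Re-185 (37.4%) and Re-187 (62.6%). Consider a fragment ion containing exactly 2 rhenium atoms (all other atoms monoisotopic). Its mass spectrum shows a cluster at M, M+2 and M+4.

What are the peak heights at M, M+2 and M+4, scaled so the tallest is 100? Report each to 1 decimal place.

Each Re atom is independently Re-185 (p = 0.374) or Re-187 (q = 0.626); the cluster is the binomial expansion (p + q)^2.
P(M) = 0.374^2 = 0.139876
P(M+2) = 2 × 0.374^1 × 0.626^1 = 0.468248
P(M+4) = 0.626^2 = 0.391876
The M+2 peak is largest (0.468248); scaling to 100 gives 29.9 : 100.0 : 83.7.

29.9 : 100.0 : 83.7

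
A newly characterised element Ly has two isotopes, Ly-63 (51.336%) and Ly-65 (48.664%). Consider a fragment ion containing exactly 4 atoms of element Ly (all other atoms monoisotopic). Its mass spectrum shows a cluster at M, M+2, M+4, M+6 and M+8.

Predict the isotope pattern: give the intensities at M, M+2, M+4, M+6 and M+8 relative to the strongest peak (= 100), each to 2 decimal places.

18.55 : 70.33 : 100.00 : 63.20 : 14.98

The 4 Ly atoms are independent, so intensities follow the terms of (0.51336 + 0.48664)^4.
P(M) = 0.51336^4 = 0.069453
P(M+2) = 4 × 0.51336^3 × 0.48664^1 = 0.263350
P(M+4) = 6 × 0.51336^2 × 0.48664^2 = 0.374465
P(M+6) = 4 × 0.51336^1 × 0.48664^3 = 0.236649
P(M+8) = 0.48664^4 = 0.056083
The M+4 peak is largest (0.374465); scaling to 100 gives 18.55 : 70.33 : 100.00 : 63.20 : 14.98.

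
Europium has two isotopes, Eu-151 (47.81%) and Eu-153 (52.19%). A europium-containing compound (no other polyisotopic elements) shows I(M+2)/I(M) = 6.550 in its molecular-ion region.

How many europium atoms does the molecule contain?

The M+2/M ratio from n Eu atoms is n · q/p = n · 0.5219/0.4781.
n = 6.550 × 0.4781/0.5219 = 6.00 ≈ 6

6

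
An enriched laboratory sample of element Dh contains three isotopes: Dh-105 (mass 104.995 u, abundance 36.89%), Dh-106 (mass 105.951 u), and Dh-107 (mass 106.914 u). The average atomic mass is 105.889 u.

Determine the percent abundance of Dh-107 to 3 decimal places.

The remaining 63.11% is split between Dh-106 (fraction x) and Dh-107 (fraction 0.6311 − x).
Substituting: 105.951x + 106.914(0.6311 − x) = 67.1563445
(105.951 − 106.914)x = -0.3170809  ⇒  x = 0.32926, y = 0.30184
Dh-106: 32.926%, Dh-107: 30.184%.

30.184%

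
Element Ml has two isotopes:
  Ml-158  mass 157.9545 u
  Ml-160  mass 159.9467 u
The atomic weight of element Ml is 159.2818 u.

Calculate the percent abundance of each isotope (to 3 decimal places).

With x = fraction of Ml-158 (so Ml-160 is 1 − x):
157.9545·x + 159.9467·(1 − x) = 159.2818
(157.9545 − 159.9467)·x = 159.2818 − 159.9467
x = -0.6649 / -1.9922 = 0.33375 → 33.375% Ml-158, 66.625% Ml-160.

Ml-158: 33.375%, Ml-160: 66.625%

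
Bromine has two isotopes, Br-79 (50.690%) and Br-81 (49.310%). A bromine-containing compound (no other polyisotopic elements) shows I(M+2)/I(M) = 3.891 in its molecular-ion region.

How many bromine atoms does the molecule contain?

4

The M+2/M ratio from n Br atoms is n · q/p = n · 0.49310/0.50690.
n = 3.891 × 0.50690/0.49310 = 4.00 ≈ 4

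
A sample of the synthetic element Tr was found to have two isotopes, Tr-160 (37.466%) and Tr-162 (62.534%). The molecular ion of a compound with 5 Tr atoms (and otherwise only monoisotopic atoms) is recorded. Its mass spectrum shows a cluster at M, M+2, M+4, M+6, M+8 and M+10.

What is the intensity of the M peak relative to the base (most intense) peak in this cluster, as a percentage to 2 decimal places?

2.15%

Term probabilities: M 0.0074, M+2 0.0616, M+4 0.2057, M+6 0.3433, M+8 0.2865, M+10 0.0956. Base peak = M+6.
P(M+6) = C(5,3) × 0.37466^2 × 0.62534^3 = 10 × 0.14037012 × 0.24453928 = 0.343260 (base)
P(M) = C(5,0) × 0.37466^5 × 0.62534^0 = 1 × 0.00738221 × 1.0000 = 0.007382
Relative intensity = 0.007382 / 0.343260 × 100 = 2.15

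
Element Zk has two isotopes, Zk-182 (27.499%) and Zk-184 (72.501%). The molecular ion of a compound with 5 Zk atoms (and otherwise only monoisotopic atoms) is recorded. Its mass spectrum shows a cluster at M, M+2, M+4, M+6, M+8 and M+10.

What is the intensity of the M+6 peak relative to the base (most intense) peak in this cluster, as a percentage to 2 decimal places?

(0.27499 + 0.72501)^5 gives M 0.0016, M+2 0.0207, M+4 0.1093, M+6 0.2882, M+8 0.3799, M+10 0.2003; the largest is M+8.
P(M+8) = C(5,4) × 0.27499^1 × 0.72501^4 = 5 × 0.27499 × 0.27629688 = 0.379894 (base)
P(M+6) = C(5,3) × 0.27499^2 × 0.72501^3 = 10 × 0.0756195 × 0.38109389 = 0.288181
Relative intensity = 0.288181 / 0.379894 × 100 = 75.86

75.86%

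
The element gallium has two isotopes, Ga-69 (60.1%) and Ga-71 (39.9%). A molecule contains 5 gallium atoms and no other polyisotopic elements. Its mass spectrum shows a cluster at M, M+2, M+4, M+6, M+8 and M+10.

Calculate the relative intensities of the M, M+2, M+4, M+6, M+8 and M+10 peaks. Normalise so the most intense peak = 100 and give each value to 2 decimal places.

Expanding (0.601 + 0.399)^5:
P(M) = 0.601^5 = 0.078410
P(M+2) = 5 × 0.601^4 × 0.399^1 = 0.260280
P(M+4) = 10 × 0.601^3 × 0.399^2 = 0.345596
P(M+6) = 10 × 0.601^2 × 0.399^3 = 0.229439
P(M+8) = 5 × 0.601^1 × 0.399^4 = 0.076162
P(M+10) = 0.399^5 = 0.010113
The M+4 peak is largest (0.345596); scaling to 100 gives 22.69 : 75.31 : 100.00 : 66.39 : 22.04 : 2.93.

22.69 : 75.31 : 100.00 : 66.39 : 22.04 : 2.93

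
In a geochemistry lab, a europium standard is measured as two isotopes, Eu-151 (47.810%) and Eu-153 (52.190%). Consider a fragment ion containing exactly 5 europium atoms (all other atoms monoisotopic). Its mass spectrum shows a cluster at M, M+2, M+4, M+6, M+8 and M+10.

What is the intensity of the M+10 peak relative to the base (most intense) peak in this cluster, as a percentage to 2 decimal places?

11.92%

Term probabilities: M 0.0250, M+2 0.1363, M+4 0.2977, M+6 0.3249, M+8 0.1774, M+10 0.0387. Base peak = M+6.
P(M+6) = C(5,3) × 0.47810^2 × 0.52190^3 = 10 × 0.22857961 × 0.14215492 = 0.324937 (base)
P(M+10) = C(5,5) × 0.47810^0 × 0.52190^5 = 1 × 1.0000 × 0.0387201 = 0.038720
Relative intensity = 0.038720 / 0.324937 × 100 = 11.92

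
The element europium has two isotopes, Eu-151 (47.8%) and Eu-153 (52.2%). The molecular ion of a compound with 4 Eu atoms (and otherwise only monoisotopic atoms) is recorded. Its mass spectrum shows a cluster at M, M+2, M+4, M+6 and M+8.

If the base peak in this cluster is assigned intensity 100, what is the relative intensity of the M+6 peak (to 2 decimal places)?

Term probabilities: M 0.0522, M+2 0.2280, M+4 0.3735, M+6 0.2720, M+8 0.0742. Base peak = M+4.
P(M+4) = C(4,2) × 0.478^2 × 0.522^2 = 6 × 0.228484 × 0.272484 = 0.373549 (base)
P(M+6) = C(4,3) × 0.478^1 × 0.522^3 = 4 × 0.4780 × 0.14223665 = 0.271956
Relative intensity = 0.271956 / 0.373549 × 100 = 72.80

72.80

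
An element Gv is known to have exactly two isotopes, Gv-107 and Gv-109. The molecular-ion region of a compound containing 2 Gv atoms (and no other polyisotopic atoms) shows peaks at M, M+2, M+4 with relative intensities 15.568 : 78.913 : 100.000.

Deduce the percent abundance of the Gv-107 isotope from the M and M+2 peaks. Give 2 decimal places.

28.29%

Write p for the Gv-107 fraction. I(M+2)/I(M) = [C(2,1)·p^1·(1−p)] / p^2 = 2·(1−p)/p = 78.913/15.568 = 5.0689
(1−p)/p = 5.0689/2 = 2.5345  ⇒  p = 1/(1 + 2.5345) = 0.2829
Gv-107: 28.29%, Gv-109: 71.71%.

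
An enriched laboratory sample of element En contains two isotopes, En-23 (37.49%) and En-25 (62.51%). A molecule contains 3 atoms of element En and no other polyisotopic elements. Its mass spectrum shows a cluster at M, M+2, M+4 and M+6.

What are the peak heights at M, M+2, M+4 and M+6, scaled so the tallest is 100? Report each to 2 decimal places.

11.99 : 59.97 : 100.00 : 55.58

Each En atom is independently En-23 (p = 0.3749) or En-25 (q = 0.6251); the cluster is the binomial expansion (p + q)^3.
P(M) = 0.3749^3 = 0.052692
P(M+2) = 3 × 0.3749^2 × 0.6251^1 = 0.263573
P(M+4) = 3 × 0.3749^1 × 0.6251^2 = 0.439477
P(M+6) = 0.6251^3 = 0.244258
The M+4 peak is largest (0.439477); scaling to 100 gives 11.99 : 59.97 : 100.00 : 55.58.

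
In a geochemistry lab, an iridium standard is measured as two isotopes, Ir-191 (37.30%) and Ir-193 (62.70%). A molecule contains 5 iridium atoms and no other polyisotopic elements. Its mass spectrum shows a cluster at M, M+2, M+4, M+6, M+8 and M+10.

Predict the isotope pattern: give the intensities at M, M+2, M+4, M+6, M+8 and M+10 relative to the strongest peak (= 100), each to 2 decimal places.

The 5 Ir atoms are independent, so intensities follow the terms of (0.3730 + 0.6270)^5.
P(M) = 0.3730^5 = 0.007220
P(M+2) = 5 × 0.3730^4 × 0.6270^1 = 0.060684
P(M+4) = 10 × 0.3730^3 × 0.6270^2 = 0.204015
P(M+6) = 10 × 0.3730^2 × 0.6270^3 = 0.342942
P(M+8) = 5 × 0.3730^1 × 0.6270^4 = 0.288237
P(M+10) = 0.6270^5 = 0.096903
The M+6 peak is largest (0.342942); scaling to 100 gives 2.11 : 17.70 : 59.49 : 100.00 : 84.05 : 28.26.

2.11 : 17.70 : 59.49 : 100.00 : 84.05 : 28.26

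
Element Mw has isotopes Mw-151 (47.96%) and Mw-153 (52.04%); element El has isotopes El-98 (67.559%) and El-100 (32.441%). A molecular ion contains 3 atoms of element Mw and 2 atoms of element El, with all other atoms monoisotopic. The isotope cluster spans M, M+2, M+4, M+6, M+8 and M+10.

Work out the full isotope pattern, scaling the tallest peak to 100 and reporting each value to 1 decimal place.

Element Mw pattern (n=3): 0.11031575 : 0.35910123 : 0.38965029 : 0.14093273
Element El pattern (n=2): 0.45642185 : 0.4383363 : 0.10524185
Convolve the two distributions (both contribute in 2-u steps):
  M: 0.11031575×0.45642185 = 0.050351
  M+2: 0.11031575×0.4383363 + 0.35910123×0.45642185 = 0.212257
  M+4: 0.11031575×0.10524185 + 0.35910123×0.4383363 + 0.38965029×0.45642185 = 0.346862
  M+6: 0.35910123×0.10524185 + 0.38965029×0.4383363 + 0.14093273×0.45642185 = 0.272915
  M+8: 0.38965029×0.10524185 + 0.14093273×0.4383363 = 0.102783
  M+10: 0.14093273×0.10524185 = 0.014832
Scale to base peak (0.346862) = 100: 14.5 : 61.2 : 100.0 : 78.7 : 29.6 : 4.3

14.5 : 61.2 : 100.0 : 78.7 : 29.6 : 4.3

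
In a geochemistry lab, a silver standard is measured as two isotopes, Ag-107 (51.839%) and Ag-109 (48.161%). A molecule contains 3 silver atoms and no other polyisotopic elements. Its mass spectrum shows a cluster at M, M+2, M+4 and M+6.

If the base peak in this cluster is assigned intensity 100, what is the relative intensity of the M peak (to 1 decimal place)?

(0.51839 + 0.48161)^3 gives M 0.1393, M+2 0.3883, M+4 0.3607, M+6 0.1117; the largest is M+2.
P(M+2) = C(3,1) × 0.51839^2 × 0.48161^1 = 3 × 0.26872819 × 0.48161 = 0.388267 (base)
P(M) = C(3,0) × 0.51839^3 × 0.48161^0 = 1 × 0.13930601 × 1.0000 = 0.139306
Relative intensity = 0.139306 / 0.388267 × 100 = 35.9

35.9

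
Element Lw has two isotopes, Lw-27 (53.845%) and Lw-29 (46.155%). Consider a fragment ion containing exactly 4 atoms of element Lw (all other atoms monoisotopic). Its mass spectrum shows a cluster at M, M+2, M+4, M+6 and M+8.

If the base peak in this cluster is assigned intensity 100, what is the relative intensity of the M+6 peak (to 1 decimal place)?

Binomial terms of (0.53845 + 0.46155)^4: M 0.0841, M+2 0.2882, M+4 0.3706, M+6 0.2118, M+8 0.0454 → M+4 is the base peak.
P(M+4) = C(4,2) × 0.53845^2 × 0.46155^2 = 6 × 0.2899284 × 0.2130284 = 0.370578 (base)
P(M+6) = C(4,3) × 0.53845^1 × 0.46155^3 = 4 × 0.53845 × 0.09832326 = 0.211769
Relative intensity = 0.211769 / 0.370578 × 100 = 57.1

57.1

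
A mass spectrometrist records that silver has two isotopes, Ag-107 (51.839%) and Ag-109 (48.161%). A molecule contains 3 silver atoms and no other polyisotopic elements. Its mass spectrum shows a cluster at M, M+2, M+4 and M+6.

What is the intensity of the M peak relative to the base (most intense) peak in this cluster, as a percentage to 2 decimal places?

35.88%

Term probabilities: M 0.1393, M+2 0.3883, M+4 0.3607, M+6 0.1117. Base peak = M+2.
P(M+2) = C(3,1) × 0.51839^2 × 0.48161^1 = 3 × 0.26872819 × 0.48161 = 0.388267 (base)
P(M) = C(3,0) × 0.51839^3 × 0.48161^0 = 1 × 0.13930601 × 1.0000 = 0.139306
Relative intensity = 0.139306 / 0.388267 × 100 = 35.88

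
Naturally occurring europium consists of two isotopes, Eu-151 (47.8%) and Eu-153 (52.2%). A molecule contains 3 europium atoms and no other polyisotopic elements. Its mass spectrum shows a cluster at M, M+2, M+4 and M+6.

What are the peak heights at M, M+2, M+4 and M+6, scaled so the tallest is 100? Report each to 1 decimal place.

Expanding (0.478 + 0.522)^3:
P(M) = 0.478^3 = 0.109215
P(M+2) = 3 × 0.478^2 × 0.522^1 = 0.357806
P(M+4) = 3 × 0.478^1 × 0.522^2 = 0.390742
P(M+6) = 0.522^3 = 0.142237
The M+4 peak is largest (0.390742); scaling to 100 gives 28.0 : 91.6 : 100.0 : 36.4.

28.0 : 91.6 : 100.0 : 36.4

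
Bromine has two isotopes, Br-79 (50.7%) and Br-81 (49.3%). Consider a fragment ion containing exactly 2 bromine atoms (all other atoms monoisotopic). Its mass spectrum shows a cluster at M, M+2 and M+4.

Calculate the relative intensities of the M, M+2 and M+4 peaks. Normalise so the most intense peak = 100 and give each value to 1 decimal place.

51.4 : 100.0 : 48.6

The 2 Br atoms are independent, so intensities follow the terms of (0.507 + 0.493)^2.
P(M) = 0.507^2 = 0.257049
P(M+2) = 2 × 0.507^1 × 0.493^1 = 0.499902
P(M+4) = 0.493^2 = 0.243049
The M+2 peak is largest (0.499902); scaling to 100 gives 51.4 : 100.0 : 48.6.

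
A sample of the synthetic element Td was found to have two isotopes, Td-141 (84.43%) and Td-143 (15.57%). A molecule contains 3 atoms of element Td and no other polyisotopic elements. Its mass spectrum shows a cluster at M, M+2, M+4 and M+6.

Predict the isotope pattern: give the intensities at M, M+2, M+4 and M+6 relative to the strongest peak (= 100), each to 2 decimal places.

100.00 : 55.32 : 10.20 : 0.63

Expanding (0.8443 + 0.1557)^3:
P(M) = 0.8443^3 = 0.601853
P(M+2) = 3 × 0.8443^2 × 0.1557^1 = 0.332969
P(M+4) = 3 × 0.8443^1 × 0.1557^2 = 0.061404
P(M+6) = 0.1557^3 = 0.003775
The M peak is largest (0.601853); scaling to 100 gives 100.00 : 55.32 : 10.20 : 0.63.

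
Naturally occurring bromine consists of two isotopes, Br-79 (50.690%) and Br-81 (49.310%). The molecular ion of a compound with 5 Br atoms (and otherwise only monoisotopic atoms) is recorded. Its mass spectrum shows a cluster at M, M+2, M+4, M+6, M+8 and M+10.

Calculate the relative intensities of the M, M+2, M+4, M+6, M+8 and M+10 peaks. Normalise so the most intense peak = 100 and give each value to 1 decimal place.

Expanding (0.50690 + 0.49310)^5:
P(M) = 0.50690^5 = 0.033467
P(M+2) = 5 × 0.50690^4 × 0.49310^1 = 0.162777
P(M+4) = 10 × 0.50690^3 × 0.49310^2 = 0.316692
P(M+6) = 10 × 0.50690^2 × 0.49310^3 = 0.308070
P(M+8) = 5 × 0.50690^1 × 0.49310^4 = 0.149842
P(M+10) = 0.49310^5 = 0.029152
The M+4 peak is largest (0.316692); scaling to 100 gives 10.6 : 51.4 : 100.0 : 97.3 : 47.3 : 9.2.

10.6 : 51.4 : 100.0 : 97.3 : 47.3 : 9.2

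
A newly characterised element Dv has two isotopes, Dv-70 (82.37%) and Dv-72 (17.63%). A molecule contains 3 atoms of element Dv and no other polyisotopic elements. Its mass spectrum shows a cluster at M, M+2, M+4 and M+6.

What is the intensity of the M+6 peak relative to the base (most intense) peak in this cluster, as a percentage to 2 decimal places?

0.98%

(0.8237 + 0.1763)^3 gives M 0.5589, M+2 0.3588, M+4 0.0768, M+6 0.0055; the largest is M.
P(M) = C(3,0) × 0.8237^3 × 0.1763^0 = 1 × 0.55886537 × 1.0000 = 0.558865 (base)
P(M+6) = C(3,3) × 0.8237^0 × 0.1763^3 = 1 × 1.0000 × 0.0054797 = 0.005480
Relative intensity = 0.005480 / 0.558865 × 100 = 0.98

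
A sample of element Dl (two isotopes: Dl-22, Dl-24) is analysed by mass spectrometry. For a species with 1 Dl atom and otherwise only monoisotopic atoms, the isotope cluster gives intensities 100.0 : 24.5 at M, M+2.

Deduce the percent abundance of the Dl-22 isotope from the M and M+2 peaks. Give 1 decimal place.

80.3%

If p is the fraction of Dl that is Dl-22, then I(M+2)/I(M) = [C(1,1)·p^0·(1−p)] / p^1 = 1·(1−p)/p = 24.5/100.0 = 0.2450
(1−p)/p = 0.2450/1 = 0.2450  ⇒  p = 1/(1 + 0.2450) = 0.8032
Dl-22: 80.3%, Dl-24: 19.7%.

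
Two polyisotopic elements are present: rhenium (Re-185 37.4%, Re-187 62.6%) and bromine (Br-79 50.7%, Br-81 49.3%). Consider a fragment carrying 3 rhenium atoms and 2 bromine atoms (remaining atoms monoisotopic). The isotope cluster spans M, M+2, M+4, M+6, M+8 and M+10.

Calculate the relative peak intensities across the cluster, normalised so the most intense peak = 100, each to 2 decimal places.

Rhenium pattern (n=3): 0.05231362 : 0.26268713 : 0.43968487 : 0.24531438
Bromine pattern (n=2): 0.257049 : 0.499902 : 0.243049
Convolve the two distributions (both contribute in 2-u steps):
  M: 0.05231362×0.257049 = 0.013447
  M+2: 0.05231362×0.499902 + 0.26268713×0.257049 = 0.093675
  M+4: 0.05231362×0.243049 + 0.26268713×0.499902 + 0.43968487×0.257049 = 0.257053
  M+6: 0.26268713×0.243049 + 0.43968487×0.499902 + 0.24531438×0.257049 = 0.346703
  M+8: 0.43968487×0.243049 + 0.24531438×0.499902 = 0.229498
  M+10: 0.24531438×0.243049 = 0.059623
Scale to base peak (0.346703) = 100: 3.88 : 27.02 : 74.14 : 100.00 : 66.19 : 17.20

3.88 : 27.02 : 74.14 : 100.00 : 66.19 : 17.20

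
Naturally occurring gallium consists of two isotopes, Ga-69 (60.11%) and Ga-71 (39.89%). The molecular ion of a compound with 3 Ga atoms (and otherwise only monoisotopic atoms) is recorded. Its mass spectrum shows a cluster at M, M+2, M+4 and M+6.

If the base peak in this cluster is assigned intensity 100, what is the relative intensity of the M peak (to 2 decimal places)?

Binomial terms of (0.6011 + 0.3989)^3: M 0.2172, M+2 0.4324, M+4 0.2869, M+6 0.0635 → M+2 is the base peak.
P(M+2) = C(3,1) × 0.6011^2 × 0.3989^1 = 3 × 0.36132121 × 0.3989 = 0.432393 (base)
P(M) = C(3,0) × 0.6011^3 × 0.3989^0 = 1 × 0.21719018 × 1.0000 = 0.217190
Relative intensity = 0.217190 / 0.432393 × 100 = 50.23

50.23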